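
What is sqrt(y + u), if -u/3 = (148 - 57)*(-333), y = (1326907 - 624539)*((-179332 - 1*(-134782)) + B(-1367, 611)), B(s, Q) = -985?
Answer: I*sqrt(31982235971) ≈ 1.7884e+5*I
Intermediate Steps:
y = -31982326880 (y = (1326907 - 624539)*((-179332 - 1*(-134782)) - 985) = 702368*((-179332 + 134782) - 985) = 702368*(-44550 - 985) = 702368*(-45535) = -31982326880)
u = 90909 (u = -3*(148 - 57)*(-333) = -273*(-333) = -3*(-30303) = 90909)
sqrt(y + u) = sqrt(-31982326880 + 90909) = sqrt(-31982235971) = I*sqrt(31982235971)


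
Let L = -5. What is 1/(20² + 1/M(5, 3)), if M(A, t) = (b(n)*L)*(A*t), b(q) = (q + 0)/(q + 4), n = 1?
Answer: 15/5999 ≈ 0.0025004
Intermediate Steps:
b(q) = q/(4 + q)
M(A, t) = -A*t (M(A, t) = ((1/(4 + 1))*(-5))*(A*t) = ((1/5)*(-5))*(A*t) = ((1*(⅕))*(-5))*(A*t) = ((⅕)*(-5))*(A*t) = -A*t)
1/(20² + 1/M(5, 3)) = 1/(20² + 1/(-1*5*3)) = 1/(400 + 1/(-15)) = 1/(400 - 1/15) = 1/(5999/15) = 15/5999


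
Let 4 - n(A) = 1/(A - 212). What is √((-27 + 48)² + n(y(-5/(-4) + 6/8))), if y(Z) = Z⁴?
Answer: √87221/14 ≈ 21.095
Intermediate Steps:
n(A) = 4 - 1/(-212 + A) (n(A) = 4 - 1/(A - 212) = 4 - 1/(-212 + A))
√((-27 + 48)² + n(y(-5/(-4) + 6/8))) = √((-27 + 48)² + (-849 + 4*(-5/(-4) + 6/8)⁴)/(-212 + (-5/(-4) + 6/8)⁴)) = √(21² + (-849 + 4*(-5*(-¼) + 6*(⅛))⁴)/(-212 + (-5*(-¼) + 6*(⅛))⁴)) = √(441 + (-849 + 4*(5/4 + ¾)⁴)/(-212 + (5/4 + ¾)⁴)) = √(441 + (-849 + 4*2⁴)/(-212 + 2⁴)) = √(441 + (-849 + 4*16)/(-212 + 16)) = √(441 + (-849 + 64)/(-196)) = √(441 - 1/196*(-785)) = √(441 + 785/196) = √(87221/196) = √87221/14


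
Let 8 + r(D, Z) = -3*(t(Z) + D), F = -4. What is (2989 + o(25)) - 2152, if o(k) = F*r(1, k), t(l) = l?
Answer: 1181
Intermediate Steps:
r(D, Z) = -8 - 3*D - 3*Z (r(D, Z) = -8 - 3*(Z + D) = -8 - 3*(D + Z) = -8 + (-3*D - 3*Z) = -8 - 3*D - 3*Z)
o(k) = 44 + 12*k (o(k) = -4*(-8 - 3*1 - 3*k) = -4*(-8 - 3 - 3*k) = -4*(-11 - 3*k) = 44 + 12*k)
(2989 + o(25)) - 2152 = (2989 + (44 + 12*25)) - 2152 = (2989 + (44 + 300)) - 2152 = (2989 + 344) - 2152 = 3333 - 2152 = 1181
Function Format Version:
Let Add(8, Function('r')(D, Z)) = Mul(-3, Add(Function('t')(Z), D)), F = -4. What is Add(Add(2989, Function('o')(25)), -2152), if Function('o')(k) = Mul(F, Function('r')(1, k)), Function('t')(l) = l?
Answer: 1181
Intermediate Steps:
Function('r')(D, Z) = Add(-8, Mul(-3, D), Mul(-3, Z)) (Function('r')(D, Z) = Add(-8, Mul(-3, Add(Z, D))) = Add(-8, Mul(-3, Add(D, Z))) = Add(-8, Add(Mul(-3, D), Mul(-3, Z))) = Add(-8, Mul(-3, D), Mul(-3, Z)))
Function('o')(k) = Add(44, Mul(12, k)) (Function('o')(k) = Mul(-4, Add(-8, Mul(-3, 1), Mul(-3, k))) = Mul(-4, Add(-8, -3, Mul(-3, k))) = Mul(-4, Add(-11, Mul(-3, k))) = Add(44, Mul(12, k)))
Add(Add(2989, Function('o')(25)), -2152) = Add(Add(2989, Add(44, Mul(12, 25))), -2152) = Add(Add(2989, Add(44, 300)), -2152) = Add(Add(2989, 344), -2152) = Add(3333, -2152) = 1181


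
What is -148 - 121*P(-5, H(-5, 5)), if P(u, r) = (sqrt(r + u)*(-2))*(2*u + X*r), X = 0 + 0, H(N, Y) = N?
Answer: -148 - 2420*I*sqrt(10) ≈ -148.0 - 7652.7*I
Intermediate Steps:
X = 0
P(u, r) = -4*u*sqrt(r + u) (P(u, r) = (sqrt(r + u)*(-2))*(2*u + 0*r) = (-2*sqrt(r + u))*(2*u + 0) = (-2*sqrt(r + u))*(2*u) = -4*u*sqrt(r + u))
-148 - 121*P(-5, H(-5, 5)) = -148 - (-484)*(-5)*sqrt(-5 - 5) = -148 - (-484)*(-5)*sqrt(-10) = -148 - (-484)*(-5)*I*sqrt(10) = -148 - 2420*I*sqrt(10)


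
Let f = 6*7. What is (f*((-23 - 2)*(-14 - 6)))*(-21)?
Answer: -441000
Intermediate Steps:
f = 42
(f*((-23 - 2)*(-14 - 6)))*(-21) = (42*((-23 - 2)*(-14 - 6)))*(-21) = (42*(-25*(-20)))*(-21) = (42*500)*(-21) = 21000*(-21) = -441000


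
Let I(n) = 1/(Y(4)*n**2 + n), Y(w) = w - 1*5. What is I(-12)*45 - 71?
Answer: -3707/52 ≈ -71.288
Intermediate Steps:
Y(w) = -5 + w (Y(w) = w - 5 = -5 + w)
I(n) = 1/(n - n**2) (I(n) = 1/((-5 + 4)*n**2 + n) = 1/(-n**2 + n) = 1/(n - n**2))
I(-12)*45 - 71 = (1/((-12)*(1 - 1*(-12))))*45 - 71 = -1/(12*(1 + 12))*45 - 71 = -1/12/13*45 - 71 = -1/12*1/13*45 - 71 = -1/156*45 - 71 = -15/52 - 71 = -3707/52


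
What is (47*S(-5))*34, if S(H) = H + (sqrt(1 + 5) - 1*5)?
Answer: -15980 + 1598*sqrt(6) ≈ -12066.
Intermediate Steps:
S(H) = -5 + H + sqrt(6) (S(H) = H + (sqrt(6) - 5) = H + (-5 + sqrt(6)) = -5 + H + sqrt(6))
(47*S(-5))*34 = (47*(-5 - 5 + sqrt(6)))*34 = (47*(-10 + sqrt(6)))*34 = (-470 + 47*sqrt(6))*34 = -15980 + 1598*sqrt(6)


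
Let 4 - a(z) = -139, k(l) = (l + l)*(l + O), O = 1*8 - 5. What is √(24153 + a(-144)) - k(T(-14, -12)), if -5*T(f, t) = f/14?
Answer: -32/25 + 2*√6074 ≈ 154.59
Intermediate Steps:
T(f, t) = -f/70 (T(f, t) = -f/(5*14) = -f/70)
O = 3 (O = 8 - 5 = 3)
k(l) = 2*l*(3 + l) (k(l) = (l + l)*(l + 3) = (2*l)*(3 + l) = 2*l*(3 + l))
a(z) = 143 (a(z) = 4 - 1*(-139) = 4 + 139 = 143)
√(24153 + a(-144)) - k(T(-14, -12)) = √(24153 + 143) - 2*(-1/70*(-14))*(3 - 1/70*(-14)) = √24296 - 2*(3 + ⅕)/5 = 2*√6074 - 2*16/(5*5) = 2*√6074 - 1*32/25 = 2*√6074 - 32/25 = -32/25 + 2*√6074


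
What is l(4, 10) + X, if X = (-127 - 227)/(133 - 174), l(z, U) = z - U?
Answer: 108/41 ≈ 2.6341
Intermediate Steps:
X = 354/41 (X = -354/(-41) = -354*(-1/41) = 354/41 ≈ 8.6341)
l(4, 10) + X = (4 - 1*10) + 354/41 = (4 - 10) + 354/41 = -6 + 354/41 = 108/41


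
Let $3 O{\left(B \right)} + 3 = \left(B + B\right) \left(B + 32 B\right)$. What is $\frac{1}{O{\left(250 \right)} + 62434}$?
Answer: $\frac{1}{1437433} \approx 6.9568 \cdot 10^{-7}$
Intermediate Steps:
$O{\left(B \right)} = -1 + 22 B^{2}$ ($O{\left(B \right)} = -1 + \frac{\left(B + B\right) \left(B + 32 B\right)}{3} = -1 + \frac{2 B 33 B}{3} = -1 + \frac{66 B^{2}}{3} = -1 + 22 B^{2}$)
$\frac{1}{O{\left(250 \right)} + 62434} = \frac{1}{\left(-1 + 22 \cdot 250^{2}\right) + 62434} = \frac{1}{\left(-1 + 22 \cdot 62500\right) + 62434} = \frac{1}{\left(-1 + 1375000\right) + 62434} = \frac{1}{1374999 + 62434} = \frac{1}{1437433}$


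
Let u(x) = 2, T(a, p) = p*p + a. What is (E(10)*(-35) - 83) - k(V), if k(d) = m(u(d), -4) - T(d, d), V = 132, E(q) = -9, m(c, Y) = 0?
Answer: 17788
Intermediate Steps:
T(a, p) = a + p² (T(a, p) = p² + a = a + p²)
k(d) = -d - d² (k(d) = 0 - (d + d²) = 0 + (-d - d²) = -d - d²)
(E(10)*(-35) - 83) - k(V) = (-9*(-35) - 83) - 132*(-1 - 1*132) = (315 - 83) - 132*(-1 - 132) = 232 - 132*(-133) = 232 - 1*(-17556) = 232 + 17556 = 17788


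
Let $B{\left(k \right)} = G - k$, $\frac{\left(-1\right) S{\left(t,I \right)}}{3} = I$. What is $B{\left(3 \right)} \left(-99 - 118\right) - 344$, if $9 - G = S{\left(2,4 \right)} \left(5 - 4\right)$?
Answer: $-4250$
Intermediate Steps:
$S{\left(t,I \right)} = - 3 I$
$G = 21$ ($G = 9 - \left(-3\right) 4 \left(5 - 4\right) = 9 - \left(-12\right) 1 = 9 - -12 = 9 + 12 = 21$)
$B{\left(k \right)} = 21 - k$
$B{\left(3 \right)} \left(-99 - 118\right) - 344 = \left(21 - 3\right) \left(-99 - 118\right) - 344 = \left(21 - 3\right) \left(-217\right) - 344 = 18 \left(-217\right) - 344 = -3906 - 344 = -4250$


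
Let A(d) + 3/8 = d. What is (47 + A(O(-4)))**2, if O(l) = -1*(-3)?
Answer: 157609/64 ≈ 2462.6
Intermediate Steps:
O(l) = 3
A(d) = -3/8 + d
(47 + A(O(-4)))**2 = (47 + (-3/8 + 3))**2 = (47 + 21/8)**2 = (397/8)**2 = 157609/64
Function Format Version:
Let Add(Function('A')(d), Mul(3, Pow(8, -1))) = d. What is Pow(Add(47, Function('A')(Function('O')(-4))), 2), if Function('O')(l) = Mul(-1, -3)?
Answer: Rational(157609, 64) ≈ 2462.6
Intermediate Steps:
Function('O')(l) = 3
Function('A')(d) = Add(Rational(-3, 8), d)
Pow(Add(47, Function('A')(Function('O')(-4))), 2) = Pow(Add(47, Add(Rational(-3, 8), 3)), 2) = Pow(Add(47, Rational(21, 8)), 2) = Pow(Rational(397, 8), 2) = Rational(157609, 64)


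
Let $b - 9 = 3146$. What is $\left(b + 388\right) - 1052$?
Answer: $2491$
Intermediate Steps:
$b = 3155$ ($b = 9 + 3146 = 3155$)
$\left(b + 388\right) - 1052 = \left(3155 + 388\right) - 1052 = 3543 - 1052 = 2491$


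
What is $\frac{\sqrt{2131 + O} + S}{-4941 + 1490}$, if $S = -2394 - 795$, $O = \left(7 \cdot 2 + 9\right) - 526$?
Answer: $\frac{3189}{3451} - \frac{2 \sqrt{407}}{3451} \approx 0.91239$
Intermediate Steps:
$O = -503$ ($O = \left(14 + 9\right) - 526 = 23 - 526 = -503$)
$S = -3189$ ($S = -2394 - 795 = -3189$)
$\frac{\sqrt{2131 + O} + S}{-4941 + 1490} = \frac{\sqrt{2131 - 503} - 3189}{-4941 + 1490} = \frac{\sqrt{1628} - 3189}{-3451} = \left(2 \sqrt{407} - 3189\right) \left(- \frac{1}{3451}\right) = \left(-3189 + 2 \sqrt{407}\right) \left(- \frac{1}{3451}\right) = \frac{3189}{3451} - \frac{2 \sqrt{407}}{3451}$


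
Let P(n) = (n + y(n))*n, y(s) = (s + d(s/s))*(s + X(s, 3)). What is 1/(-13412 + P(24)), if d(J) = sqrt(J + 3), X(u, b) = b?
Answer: 1/4012 ≈ 0.00024925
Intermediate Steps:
d(J) = sqrt(3 + J)
y(s) = (2 + s)*(3 + s) (y(s) = (s + sqrt(3 + s/s))*(s + 3) = (s + sqrt(3 + 1))*(3 + s) = (s + sqrt(4))*(3 + s) = (s + 2)*(3 + s) = (2 + s)*(3 + s))
P(n) = n*(6 + n**2 + 6*n) (P(n) = (n + (6 + n**2 + 5*n))*n = (6 + n**2 + 6*n)*n = n*(6 + n**2 + 6*n))
1/(-13412 + P(24)) = 1/(-13412 + 24*(6 + 24**2 + 6*24)) = 1/(-13412 + 24*(6 + 576 + 144)) = 1/(-13412 + 24*726) = 1/(-13412 + 17424) = 1/4012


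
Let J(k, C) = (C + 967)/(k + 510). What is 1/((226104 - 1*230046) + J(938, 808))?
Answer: -1448/5706241 ≈ -0.00025376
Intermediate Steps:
J(k, C) = (967 + C)/(510 + k)
1/((226104 - 1*230046) + J(938, 808)) = 1/((226104 - 1*230046) + (967 + 808)/(510 + 938)) = 1/((226104 - 230046) + 1775/1448) = 1/(-3942 + (1/1448)*1775) = 1/(-3942 + 1775/1448) = 1/(-5706241/1448) = -1448/5706241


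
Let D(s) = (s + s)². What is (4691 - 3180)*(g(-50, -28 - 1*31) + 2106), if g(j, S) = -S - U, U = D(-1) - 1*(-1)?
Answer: 3263760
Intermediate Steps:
D(s) = 4*s² (D(s) = (2*s)² = 4*s²)
U = 5 (U = 4*(-1)² - 1*(-1) = 4*1 + 1 = 4 + 1 = 5)
g(j, S) = -5 - S (g(j, S) = -S - 1*5 = -S - 5 = -5 - S)
(4691 - 3180)*(g(-50, -28 - 1*31) + 2106) = (4691 - 3180)*((-5 - (-28 - 1*31)) + 2106) = 1511*((-5 - (-28 - 31)) + 2106) = 1511*((-5 - 1*(-59)) + 2106) = 1511*((-5 + 59) + 2106) = 1511*(54 + 2106) = 1511*2160 = 3263760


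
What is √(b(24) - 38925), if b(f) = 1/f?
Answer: I*√5605194/12 ≈ 197.29*I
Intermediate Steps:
√(b(24) - 38925) = √(1/24 - 38925) = √(-934199/24) = I*√5605194/12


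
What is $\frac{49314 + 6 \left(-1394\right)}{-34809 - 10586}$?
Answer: $- \frac{1170}{1297} \approx -0.90208$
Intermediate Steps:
$\frac{49314 + 6 \left(-1394\right)}{-34809 - 10586} = \frac{49314 - 8364}{-45395} = 40950 \left(- \frac{1}{45395}\right) = - \frac{1170}{1297}$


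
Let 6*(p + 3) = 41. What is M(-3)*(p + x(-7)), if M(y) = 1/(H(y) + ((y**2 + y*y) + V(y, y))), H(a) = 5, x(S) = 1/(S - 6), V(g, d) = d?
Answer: 293/1560 ≈ 0.18782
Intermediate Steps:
p = 23/6 (p = -3 + (1/6)*41 = -3 + 41/6 = 23/6 ≈ 3.8333)
x(S) = 1/(-6 + S)
M(y) = 1/(5 + y + 2*y**2) (M(y) = 1/(5 + ((y**2 + y*y) + y)) = 1/(5 + ((y**2 + y**2) + y)) = 1/(5 + (2*y**2 + y)) = 1/(5 + (y + 2*y**2)) = 1/(5 + y + 2*y**2))
M(-3)*(p + x(-7)) = (23/6 + 1/(-6 - 7))/(5 - 3 + 2*(-3)**2) = (23/6 + 1/(-13))/(5 - 3 + 2*9) = (23/6 - 1/13)/(5 - 3 + 18) = (293/78)/20 = (1/20)*(293/78) = 293/1560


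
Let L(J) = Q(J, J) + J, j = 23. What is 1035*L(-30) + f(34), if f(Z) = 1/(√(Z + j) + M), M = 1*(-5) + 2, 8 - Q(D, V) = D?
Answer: 132481/16 + √57/48 ≈ 8280.2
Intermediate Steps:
Q(D, V) = 8 - D
M = -3 (M = -5 + 2 = -3)
L(J) = 8 (L(J) = (8 - J) + J = 8)
f(Z) = 1/(-3 + √(23 + Z)) (f(Z) = 1/(√(Z + 23) - 3) = 1/(√(23 + Z) - 3) = 1/(-3 + √(23 + Z)))
1035*L(-30) + f(34) = 1035*8 + 1/(-3 + √(23 + 34)) = 8280 + 1/(-3 + √57)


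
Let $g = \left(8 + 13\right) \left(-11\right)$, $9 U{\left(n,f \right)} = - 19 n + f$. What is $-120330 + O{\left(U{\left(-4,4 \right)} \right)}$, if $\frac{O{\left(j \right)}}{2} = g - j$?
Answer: $- \frac{1087288}{9} \approx -1.2081 \cdot 10^{5}$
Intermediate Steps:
$U{\left(n,f \right)} = - \frac{19 n}{9} + \frac{f}{9}$ ($U{\left(n,f \right)} = \frac{- 19 n + f}{9} = \frac{f - 19 n}{9} = - \frac{19 n}{9} + \frac{f}{9}$)
$g = -231$ ($g = 21 \left(-11\right) = -231$)
$O{\left(j \right)} = -462 - 2 j$ ($O{\left(j \right)} = 2 \left(-231 - j\right) = -462 - 2 j$)
$-120330 + O{\left(U{\left(-4,4 \right)} \right)} = -120330 - \left(462 + 2 \left(\left(- \frac{19}{9}\right) \left(-4\right) + \frac{1}{9} \cdot 4\right)\right) = -120330 - \left(462 + 2 \left(\frac{76}{9} + \frac{4}{9}\right)\right) = -120330 - \frac{4318}{9} = - \frac{1087288}{9}$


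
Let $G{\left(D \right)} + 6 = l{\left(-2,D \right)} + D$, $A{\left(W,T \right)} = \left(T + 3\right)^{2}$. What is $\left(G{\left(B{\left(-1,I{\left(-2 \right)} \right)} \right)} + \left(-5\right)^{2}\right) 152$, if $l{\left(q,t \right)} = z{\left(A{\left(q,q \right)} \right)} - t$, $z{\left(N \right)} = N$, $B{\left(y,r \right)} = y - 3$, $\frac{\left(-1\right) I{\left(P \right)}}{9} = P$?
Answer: $3040$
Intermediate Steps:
$I{\left(P \right)} = - 9 P$
$A{\left(W,T \right)} = \left(3 + T\right)^{2}$
$B{\left(y,r \right)} = -3 + y$
$l{\left(q,t \right)} = \left(3 + q\right)^{2} - t$
$G{\left(D \right)} = -5$ ($G{\left(D \right)} = -6 + \left(\left(\left(3 - 2\right)^{2} - D\right) + D\right) = -6 + \left(\left(1^{2} - D\right) + D\right) = -6 + \left(\left(1 - D\right) + D\right) = -6 + 1 = -5$)
$\left(G{\left(B{\left(-1,I{\left(-2 \right)} \right)} \right)} + \left(-5\right)^{2}\right) 152 = \left(-5 + \left(-5\right)^{2}\right) 152 = \left(-5 + 25\right) 152 = 20 \cdot 152 = 3040$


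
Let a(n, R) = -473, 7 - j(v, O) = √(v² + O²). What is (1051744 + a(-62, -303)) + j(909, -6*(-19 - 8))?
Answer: 1051278 - 45*√421 ≈ 1.0504e+6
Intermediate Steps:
j(v, O) = 7 - √(O² + v²) (j(v, O) = 7 - √(v² + O²) = 7 - √(O² + v²))
(1051744 + a(-62, -303)) + j(909, -6*(-19 - 8)) = (1051744 - 473) + (7 - √((-6*(-19 - 8))² + 909²)) = 1051271 + (7 - √((-6*(-27))² + 826281)) = 1051271 + (7 - √(162² + 826281)) = 1051271 + (7 - √(26244 + 826281)) = 1051271 + (7 - √852525) = 1051271 + (7 - 45*√421) = 1051278 - 45*√421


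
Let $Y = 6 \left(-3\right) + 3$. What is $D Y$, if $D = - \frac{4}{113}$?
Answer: $\frac{60}{113} \approx 0.53097$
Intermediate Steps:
$Y = -15$ ($Y = -18 + 3 = -15$)
$D = - \frac{4}{113}$ ($D = \left(-4\right) \frac{1}{113} = - \frac{4}{113} \approx -0.035398$)
$D Y = \left(- \frac{4}{113}\right) \left(-15\right) = \frac{60}{113}$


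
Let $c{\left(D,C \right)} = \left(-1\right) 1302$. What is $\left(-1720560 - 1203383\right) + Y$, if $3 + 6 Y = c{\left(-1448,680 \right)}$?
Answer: $- \frac{5848321}{2} \approx -2.9242 \cdot 10^{6}$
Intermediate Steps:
$c{\left(D,C \right)} = -1302$
$Y = - \frac{435}{2}$ ($Y = - \frac{1}{2} + \frac{1}{6} \left(-1302\right) = - \frac{1}{2} - 217 = - \frac{435}{2} \approx -217.5$)
$\left(-1720560 - 1203383\right) + Y = \left(-1720560 - 1203383\right) - \frac{435}{2} = -2923943 - \frac{435}{2} = - \frac{5848321}{2}$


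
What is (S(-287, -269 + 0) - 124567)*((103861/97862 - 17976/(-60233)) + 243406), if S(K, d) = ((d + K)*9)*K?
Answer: 1881817070680634337981/5894521846 ≈ 3.1925e+11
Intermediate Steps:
S(K, d) = K*(9*K + 9*d) (S(K, d) = ((K + d)*9)*K = (9*K + 9*d)*K = K*(9*K + 9*d))
(S(-287, -269 + 0) - 124567)*((103861/97862 - 17976/(-60233)) + 243406) = (9*(-287)*(-287 + (-269 + 0)) - 124567)*((103861/97862 - 17976/(-60233)) + 243406) = (9*(-287)*(-287 - 269) - 124567)*((103861*(1/97862) - 17976*(-1/60233)) + 243406) = (9*(-287)*(-556) - 124567)*((103861/97862 + 17976/60233) + 243406) = (1436148 - 124567)*(8015026925/5894521846 + 243406) = 1311581*(1434769999474401/5894521846) = 1881817070680634337981/5894521846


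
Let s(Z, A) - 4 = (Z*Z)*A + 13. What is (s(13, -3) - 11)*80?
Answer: -40080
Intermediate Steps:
s(Z, A) = 17 + A*Z² (s(Z, A) = 4 + ((Z*Z)*A + 13) = 4 + (Z²*A + 13) = 4 + (A*Z² + 13) = 4 + (13 + A*Z²) = 17 + A*Z²)
(s(13, -3) - 11)*80 = ((17 - 3*13²) - 11)*80 = ((17 - 3*169) - 11)*80 = ((17 - 507) - 11)*80 = (-490 - 11)*80 = -501*80 = -40080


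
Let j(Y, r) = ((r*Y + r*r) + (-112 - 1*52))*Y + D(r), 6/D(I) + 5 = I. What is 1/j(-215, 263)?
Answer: -43/115192699 ≈ -3.7329e-7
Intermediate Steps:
D(I) = 6/(-5 + I)
j(Y, r) = 6/(-5 + r) + Y*(-164 + r² + Y*r) (j(Y, r) = ((r*Y + r*r) + (-112 - 1*52))*Y + 6/(-5 + r) = ((Y*r + r²) + (-112 - 52))*Y + 6/(-5 + r) = ((r² + Y*r) - 164)*Y + 6/(-5 + r) = (-164 + r² + Y*r)*Y + 6/(-5 + r) = Y*(-164 + r² + Y*r) + 6/(-5 + r) = 6/(-5 + r) + Y*(-164 + r² + Y*r))
1/j(-215, 263) = 1/((6 - 215*(-5 + 263)*(-164 + 263² - 215*263))/(-5 + 263)) = 1/((6 - 215*258*(-164 + 69169 - 56545))/258) = 1/((6 - 215*258*12460)/258) = 1/((6 - 691156200)/258) = 1/((1/258)*(-691156194)) = 1/(-115192699/43) = -43/115192699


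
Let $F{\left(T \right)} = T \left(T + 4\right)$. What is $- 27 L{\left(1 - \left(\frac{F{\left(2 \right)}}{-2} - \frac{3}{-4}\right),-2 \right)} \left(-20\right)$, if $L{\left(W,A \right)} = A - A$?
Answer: $0$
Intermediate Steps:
$F{\left(T \right)} = T \left(4 + T\right)$
$L{\left(W,A \right)} = 0$
$- 27 L{\left(1 - \left(\frac{F{\left(2 \right)}}{-2} - \frac{3}{-4}\right),-2 \right)} \left(-20\right) = \left(-27\right) 0 \left(-20\right) = 0 \left(-20\right) = 0$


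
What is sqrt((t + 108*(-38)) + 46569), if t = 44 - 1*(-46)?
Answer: sqrt(42555) ≈ 206.29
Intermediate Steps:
t = 90 (t = 44 + 46 = 90)
sqrt((t + 108*(-38)) + 46569) = sqrt((90 + 108*(-38)) + 46569) = sqrt((90 - 4104) + 46569) = sqrt(-4014 + 46569) = sqrt(42555)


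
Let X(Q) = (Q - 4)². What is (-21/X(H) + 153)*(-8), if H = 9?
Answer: -30432/25 ≈ -1217.3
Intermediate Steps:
X(Q) = (-4 + Q)²
(-21/X(H) + 153)*(-8) = (-21/(-4 + 9)² + 153)*(-8) = (-21/(5²) + 153)*(-8) = (-21/25 + 153)*(-8) = (3804/25)*(-8) = -30432/25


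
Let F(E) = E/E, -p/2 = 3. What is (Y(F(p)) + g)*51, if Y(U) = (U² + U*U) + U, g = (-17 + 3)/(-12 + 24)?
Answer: 187/2 ≈ 93.500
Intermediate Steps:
p = -6 (p = -2*3 = -6)
F(E) = 1
g = -7/6 (g = -14/12 = -14*1/12 = -7/6 ≈ -1.1667)
Y(U) = U + 2*U² (Y(U) = (U² + U²) + U = 2*U² + U = U + 2*U²)
(Y(F(p)) + g)*51 = (1*(1 + 2*1) - 7/6)*51 = (1*(1 + 2) - 7/6)*51 = (1*3 - 7/6)*51 = (3 - 7/6)*51 = (11/6)*51 = 187/2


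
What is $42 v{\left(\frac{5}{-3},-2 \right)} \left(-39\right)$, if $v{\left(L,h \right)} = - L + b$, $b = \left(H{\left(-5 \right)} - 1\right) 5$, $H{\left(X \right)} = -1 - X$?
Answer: $-27300$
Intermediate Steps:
$b = 15$ ($b = \left(\left(-1 - -5\right) - 1\right) 5 = \left(\left(-1 + 5\right) - 1\right) 5 = \left(4 - 1\right) 5 = 3 \cdot 5 = 15$)
$v{\left(L,h \right)} = 15 - L$ ($v{\left(L,h \right)} = - L + 15 = 15 - L$)
$42 v{\left(\frac{5}{-3},-2 \right)} \left(-39\right) = 42 \left(15 - \frac{5}{-3}\right) \left(-39\right) = 42 \left(15 - 5 \left(- \frac{1}{3}\right)\right) \left(-39\right) = 42 \left(15 - - \frac{5}{3}\right) \left(-39\right) = 42 \left(15 + \frac{5}{3}\right) \left(-39\right) = 42 \cdot \frac{50}{3} \left(-39\right) = 700 \left(-39\right) = -27300$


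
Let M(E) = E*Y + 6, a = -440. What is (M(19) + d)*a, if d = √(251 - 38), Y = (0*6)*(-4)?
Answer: -2640 - 440*√213 ≈ -9061.6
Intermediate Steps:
Y = 0 (Y = 0*(-4) = 0)
M(E) = 6 (M(E) = E*0 + 6 = 0 + 6 = 6)
d = √213 ≈ 14.595
(M(19) + d)*a = (6 + √213)*(-440) = -2640 - 440*√213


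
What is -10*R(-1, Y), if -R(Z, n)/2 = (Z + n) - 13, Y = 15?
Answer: 20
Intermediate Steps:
R(Z, n) = 26 - 2*Z - 2*n (R(Z, n) = -2*((Z + n) - 13) = -2*(-13 + Z + n) = 26 - 2*Z - 2*n)
-10*R(-1, Y) = -10*(26 - 2*(-1) - 2*15) = -10*(26 + 2 - 30) = -10*(-2) = 20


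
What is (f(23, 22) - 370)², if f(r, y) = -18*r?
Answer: 614656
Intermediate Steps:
(f(23, 22) - 370)² = (-18*23 - 370)² = (-414 - 370)² = (-784)² = 614656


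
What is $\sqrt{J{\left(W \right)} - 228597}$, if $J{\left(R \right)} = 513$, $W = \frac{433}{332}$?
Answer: $2 i \sqrt{57021} \approx 477.58 i$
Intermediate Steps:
$W = \frac{433}{332}$ ($W = 433 \cdot \frac{1}{332} = \frac{433}{332} \approx 1.3042$)
$\sqrt{J{\left(W \right)} - 228597} = \sqrt{513 - 228597} = \sqrt{-228084} = 2 i \sqrt{57021}$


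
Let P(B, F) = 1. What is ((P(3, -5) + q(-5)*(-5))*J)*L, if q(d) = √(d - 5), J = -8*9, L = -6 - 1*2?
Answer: 576 - 2880*I*√10 ≈ 576.0 - 9107.4*I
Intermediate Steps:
L = -8 (L = -6 - 2 = -8)
J = -72
q(d) = √(-5 + d)
((P(3, -5) + q(-5)*(-5))*J)*L = ((1 + √(-5 - 5)*(-5))*(-72))*(-8) = ((1 + √(-10)*(-5))*(-72))*(-8) = ((1 + (I*√10)*(-5))*(-72))*(-8) = ((1 - 5*I*√10)*(-72))*(-8) = (-72 + 360*I*√10)*(-8) = 576 - 2880*I*√10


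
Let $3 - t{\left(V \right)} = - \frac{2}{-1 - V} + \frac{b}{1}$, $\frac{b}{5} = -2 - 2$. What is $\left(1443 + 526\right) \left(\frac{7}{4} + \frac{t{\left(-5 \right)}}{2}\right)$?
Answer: $\frac{53163}{2} \approx 26582.0$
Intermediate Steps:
$b = -20$ ($b = 5 \left(-2 - 2\right) = 5 \left(-4\right) = -20$)
$t{\left(V \right)} = 23 + \frac{2}{-1 - V}$ ($t{\left(V \right)} = 3 - \left(- \frac{2}{-1 - V} - \frac{20}{1}\right) = 3 - \left(- \frac{2}{-1 - V} - 20\right) = 3 - \left(-20 - \frac{2}{-1 - V}\right) = 3 + \left(20 + \frac{2}{-1 - V}\right) = 23 + \frac{2}{-1 - V}$)
$\left(1443 + 526\right) \left(\frac{7}{4} + \frac{t{\left(-5 \right)}}{2}\right) = \left(1443 + 526\right) \left(\frac{7}{4} + \frac{\frac{1}{1 - 5} \left(21 + 23 \left(-5\right)\right)}{2}\right) = 1969 \left(7 \cdot \frac{1}{4} + \frac{21 - 115}{-4} \cdot \frac{1}{2}\right) = 1969 \left(\frac{7}{4} + \left(- \frac{1}{4}\right) \left(-94\right) \frac{1}{2}\right) = 1969 \left(\frac{7}{4} + \frac{47}{2} \cdot \frac{1}{2}\right) = 1969 \left(\frac{7}{4} + \frac{47}{4}\right) = 1969 \cdot \frac{27}{2} = \frac{53163}{2}$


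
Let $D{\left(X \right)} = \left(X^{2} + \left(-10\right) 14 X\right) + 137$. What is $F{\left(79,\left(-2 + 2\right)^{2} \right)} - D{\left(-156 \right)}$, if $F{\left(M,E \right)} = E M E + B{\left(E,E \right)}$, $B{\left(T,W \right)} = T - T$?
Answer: $-46313$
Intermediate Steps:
$B{\left(T,W \right)} = 0$
$F{\left(M,E \right)} = M E^{2}$ ($F{\left(M,E \right)} = E M E + 0 = M E^{2} + 0 = M E^{2}$)
$D{\left(X \right)} = 137 + X^{2} - 140 X$ ($D{\left(X \right)} = \left(X^{2} - 140 X\right) + 137 = 137 + X^{2} - 140 X$)
$F{\left(79,\left(-2 + 2\right)^{2} \right)} - D{\left(-156 \right)} = 79 \left(\left(-2 + 2\right)^{2}\right)^{2} - \left(137 + \left(-156\right)^{2} - -21840\right) = 79 \left(0^{2}\right)^{2} - \left(137 + 24336 + 21840\right) = 79 \cdot 0^{2} - 46313 = 79 \cdot 0 - 46313 = 0 - 46313 = -46313$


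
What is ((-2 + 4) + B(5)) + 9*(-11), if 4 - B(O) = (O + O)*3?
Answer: -123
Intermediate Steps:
B(O) = 4 - 6*O (B(O) = 4 - (O + O)*3 = 4 - 2*O*3 = 4 - 6*O)
((-2 + 4) + B(5)) + 9*(-11) = ((-2 + 4) + (4 - 6*5)) + 9*(-11) = (2 + (4 - 30)) - 99 = (2 - 26) - 99 = -24 - 99 = -123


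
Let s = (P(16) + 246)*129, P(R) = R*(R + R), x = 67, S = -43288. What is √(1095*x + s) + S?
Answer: -43288 + √171147 ≈ -42874.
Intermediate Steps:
P(R) = 2*R² (P(R) = R*(2*R) = 2*R²)
s = 97782 (s = (2*16² + 246)*129 = (2*256 + 246)*129 = (512 + 246)*129 = 758*129 = 97782)
√(1095*x + s) + S = √(1095*67 + 97782) - 43288 = √(73365 + 97782) - 43288 = √171147 - 43288 = -43288 + √171147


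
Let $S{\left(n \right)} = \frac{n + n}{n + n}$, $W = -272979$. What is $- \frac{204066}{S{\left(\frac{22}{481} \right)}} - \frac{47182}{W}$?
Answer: $- \frac{55705685432}{272979} \approx -2.0407 \cdot 10^{5}$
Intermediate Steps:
$S{\left(n \right)} = 1$ ($S{\left(n \right)} = \frac{2 n}{2 n} = 2 n \frac{1}{2 n} = 1$)
$- \frac{204066}{S{\left(\frac{22}{481} \right)}} - \frac{47182}{W} = - \frac{204066}{1} - \frac{47182}{-272979} = \left(-204066\right) 1 - - \frac{47182}{272979} = -204066 + \frac{47182}{272979} = - \frac{55705685432}{272979}$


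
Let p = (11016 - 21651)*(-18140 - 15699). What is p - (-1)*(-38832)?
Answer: 359838933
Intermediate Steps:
p = 359877765 (p = -10635*(-33839) = 359877765)
p - (-1)*(-38832) = 359877765 - (-1)*(-38832) = 359877765 - 1*38832 = 359877765 - 38832 = 359838933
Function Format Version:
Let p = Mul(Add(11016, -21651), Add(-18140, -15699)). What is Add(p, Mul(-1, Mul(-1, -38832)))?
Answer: 359838933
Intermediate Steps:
p = 359877765 (p = Mul(-10635, -33839) = 359877765)
Add(p, Mul(-1, Mul(-1, -38832))) = Add(359877765, Mul(-1, Mul(-1, -38832))) = Add(359877765, Mul(-1, 38832)) = Add(359877765, -38832) = 359838933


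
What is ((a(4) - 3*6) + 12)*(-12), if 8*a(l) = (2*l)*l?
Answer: 24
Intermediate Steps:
a(l) = l²/4 (a(l) = ((2*l)*l)/8 = (2*l²)/8 = l²/4)
((a(4) - 3*6) + 12)*(-12) = (((¼)*4² - 3*6) + 12)*(-12) = (((¼)*16 - 18) + 12)*(-12) = ((4 - 18) + 12)*(-12) = (-14 + 12)*(-12) = -2*(-12) = 24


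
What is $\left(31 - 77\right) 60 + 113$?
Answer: $-2647$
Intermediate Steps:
$\left(31 - 77\right) 60 + 113 = \left(-46\right) 60 + 113 = -2760 + 113 = -2647$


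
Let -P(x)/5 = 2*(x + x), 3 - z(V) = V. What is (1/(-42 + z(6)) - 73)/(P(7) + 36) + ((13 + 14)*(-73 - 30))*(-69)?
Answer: 449021903/2340 ≈ 1.9189e+5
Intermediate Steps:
z(V) = 3 - V
P(x) = -20*x (P(x) = -10*(x + x) = -10*2*x = -20*x)
(1/(-42 + z(6)) - 73)/(P(7) + 36) + ((13 + 14)*(-73 - 30))*(-69) = (1/(-42 + (3 - 1*6)) - 73)/(-20*7 + 36) + ((13 + 14)*(-73 - 30))*(-69) = (1/(-42 + (3 - 6)) - 73)/(-140 + 36) + (27*(-103))*(-69) = (1/(-42 - 3) - 73)/(-104) - 2781*(-69) = (1/(-45) - 73)*(-1/104) + 191889 = (-1/45 - 73)*(-1/104) + 191889 = -3286/45*(-1/104) + 191889 = 1643/2340 + 191889 = 449021903/2340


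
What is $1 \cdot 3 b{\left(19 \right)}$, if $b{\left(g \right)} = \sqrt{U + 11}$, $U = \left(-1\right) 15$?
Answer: $6 i \approx 6.0 i$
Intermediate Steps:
$U = -15$
$b{\left(g \right)} = 2 i$ ($b{\left(g \right)} = \sqrt{-15 + 11} = \sqrt{-4} = 2 i$)
$1 \cdot 3 b{\left(19 \right)} = 1 \cdot 3 \cdot 2 i = 3 \cdot 2 i = 6 i$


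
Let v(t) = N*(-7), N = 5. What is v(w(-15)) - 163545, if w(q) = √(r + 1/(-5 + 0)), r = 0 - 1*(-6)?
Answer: -163580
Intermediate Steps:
r = 6 (r = 0 + 6 = 6)
w(q) = √145/5 (w(q) = √(6 + 1/(-5 + 0)) = √(6 + 1/(-5)) = √(6 - ⅕) = √(29/5) = √145/5)
v(t) = -35 (v(t) = 5*(-7) = -35)
v(w(-15)) - 163545 = -35 - 163545 = -163580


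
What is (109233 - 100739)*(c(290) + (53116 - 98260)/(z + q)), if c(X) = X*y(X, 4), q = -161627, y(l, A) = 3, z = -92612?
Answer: 98902827924/13381 ≈ 7.3913e+6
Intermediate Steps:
c(X) = 3*X (c(X) = X*3 = 3*X)
(109233 - 100739)*(c(290) + (53116 - 98260)/(z + q)) = (109233 - 100739)*(3*290 + (53116 - 98260)/(-92612 - 161627)) = 8494*(870 - 45144/(-254239)) = 8494*(870 - 45144*(-1/254239)) = 8494*(870 + 2376/13381) = 8494*(11643846/13381) = 98902827924/13381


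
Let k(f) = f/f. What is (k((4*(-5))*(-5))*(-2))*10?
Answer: -20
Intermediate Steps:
k(f) = 1
(k((4*(-5))*(-5))*(-2))*10 = (1*(-2))*10 = -2*10 = -20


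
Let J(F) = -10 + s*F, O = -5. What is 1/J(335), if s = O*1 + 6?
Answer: 1/325 ≈ 0.0030769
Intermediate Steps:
s = 1 (s = -5*1 + 6 = -5 + 6 = 1)
J(F) = -10 + F (J(F) = -10 + 1*F = -10 + F)
1/J(335) = 1/(-10 + 335) = 1/325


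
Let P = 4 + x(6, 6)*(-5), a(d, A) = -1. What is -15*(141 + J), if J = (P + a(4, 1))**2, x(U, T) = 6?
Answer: -13050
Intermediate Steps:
P = -26 (P = 4 + 6*(-5) = 4 - 30 = -26)
J = 729 (J = (-26 - 1)**2 = (-27)**2 = 729)
-15*(141 + J) = -15*(141 + 729) = -15*870 = -13050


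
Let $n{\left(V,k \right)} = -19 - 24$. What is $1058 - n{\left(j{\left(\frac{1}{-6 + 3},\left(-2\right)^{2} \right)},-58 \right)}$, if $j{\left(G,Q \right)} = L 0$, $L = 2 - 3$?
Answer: $1101$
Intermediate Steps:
$L = -1$
$j{\left(G,Q \right)} = 0$ ($j{\left(G,Q \right)} = \left(-1\right) 0 = 0$)
$n{\left(V,k \right)} = -43$ ($n{\left(V,k \right)} = -19 - 24 = -43$)
$1058 - n{\left(j{\left(\frac{1}{-6 + 3},\left(-2\right)^{2} \right)},-58 \right)} = 1058 - -43 = 1058 + 43 = 1101$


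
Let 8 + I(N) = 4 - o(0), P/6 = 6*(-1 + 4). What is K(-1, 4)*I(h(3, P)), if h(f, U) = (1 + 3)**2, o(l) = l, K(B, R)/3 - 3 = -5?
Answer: 24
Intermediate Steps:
K(B, R) = -6 (K(B, R) = 9 + 3*(-5) = 9 - 15 = -6)
P = 108 (P = 6*(6*(-1 + 4)) = 6*(6*3) = 6*18 = 108)
h(f, U) = 16 (h(f, U) = 4**2 = 16)
I(N) = -4 (I(N) = -8 + (4 - 1*0) = -8 + (4 + 0) = -8 + 4 = -4)
K(-1, 4)*I(h(3, P)) = -6*(-4) = 24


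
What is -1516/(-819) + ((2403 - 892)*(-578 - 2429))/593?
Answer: -3720290575/485667 ≈ -7660.2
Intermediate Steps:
-1516/(-819) + ((2403 - 892)*(-578 - 2429))/593 = -1516*(-1/819) + (1511*(-3007))*(1/593) = 1516/819 - 4543577*1/593 = 1516/819 - 4543577/593 = -3720290575/485667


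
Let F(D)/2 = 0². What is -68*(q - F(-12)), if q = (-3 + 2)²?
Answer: -68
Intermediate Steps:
q = 1 (q = (-1)² = 1)
F(D) = 0 (F(D) = 2*0² = 2*0 = 0)
-68*(q - F(-12)) = -68*(1 - 1*0) = -68*(1 + 0) = -68*1 = -68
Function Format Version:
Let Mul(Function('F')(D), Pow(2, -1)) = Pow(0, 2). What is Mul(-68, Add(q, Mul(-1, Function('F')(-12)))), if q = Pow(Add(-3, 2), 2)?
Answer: -68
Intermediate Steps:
q = 1 (q = Pow(-1, 2) = 1)
Function('F')(D) = 0 (Function('F')(D) = Mul(2, Pow(0, 2)) = Mul(2, 0) = 0)
Mul(-68, Add(q, Mul(-1, Function('F')(-12)))) = Mul(-68, Add(1, Mul(-1, 0))) = Mul(-68, Add(1, 0)) = Mul(-68, 1) = -68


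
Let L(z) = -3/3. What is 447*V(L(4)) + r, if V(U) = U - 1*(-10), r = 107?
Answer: 4130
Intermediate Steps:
L(z) = -1 (L(z) = -3*⅓ = -1)
V(U) = 10 + U (V(U) = U + 10 = 10 + U)
447*V(L(4)) + r = 447*(10 - 1) + 107 = 447*9 + 107 = 4023 + 107 = 4130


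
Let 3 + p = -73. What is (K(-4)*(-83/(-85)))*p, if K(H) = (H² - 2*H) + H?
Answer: -25232/17 ≈ -1484.2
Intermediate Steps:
p = -76 (p = -3 - 73 = -76)
K(H) = H² - H
(K(-4)*(-83/(-85)))*p = ((-4*(-1 - 4))*(-83/(-85)))*(-76) = ((-4*(-5))*(-83*(-1/85)))*(-76) = (20*(83/85))*(-76) = (332/17)*(-76) = -25232/17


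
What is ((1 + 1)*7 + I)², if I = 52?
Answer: 4356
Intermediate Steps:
((1 + 1)*7 + I)² = ((1 + 1)*7 + 52)² = (2*7 + 52)² = (14 + 52)² = 66² = 4356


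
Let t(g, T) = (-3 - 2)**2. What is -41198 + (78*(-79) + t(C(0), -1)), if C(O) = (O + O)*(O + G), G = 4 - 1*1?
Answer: -47335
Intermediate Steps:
G = 3 (G = 4 - 1 = 3)
C(O) = 2*O*(3 + O) (C(O) = (O + O)*(O + 3) = (2*O)*(3 + O) = 2*O*(3 + O))
t(g, T) = 25 (t(g, T) = (-5)**2 = 25)
-41198 + (78*(-79) + t(C(0), -1)) = -41198 + (78*(-79) + 25) = -41198 + (-6162 + 25) = -41198 - 6137 = -47335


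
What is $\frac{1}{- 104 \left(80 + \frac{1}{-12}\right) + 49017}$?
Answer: $\frac{3}{122117} \approx 2.4567 \cdot 10^{-5}$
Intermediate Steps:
$\frac{1}{- 104 \left(80 + \frac{1}{-12}\right) + 49017} = \frac{1}{- 104 \left(80 - \frac{1}{12}\right) + 49017} = \frac{1}{\left(-104\right) \frac{959}{12} + 49017} = \frac{1}{- \frac{24934}{3} + 49017} = \frac{1}{\frac{122117}{3}} = \frac{3}{122117}$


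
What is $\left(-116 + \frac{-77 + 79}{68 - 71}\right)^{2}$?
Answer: $\frac{122500}{9} \approx 13611.0$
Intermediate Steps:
$\left(-116 + \frac{-77 + 79}{68 - 71}\right)^{2} = \left(-116 + \frac{2}{-3}\right)^{2} = \left(-116 + 2 \left(- \frac{1}{3}\right)\right)^{2} = \left(-116 - \frac{2}{3}\right)^{2} = \left(- \frac{350}{3}\right)^{2} = \frac{122500}{9}$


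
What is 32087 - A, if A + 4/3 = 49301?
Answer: -51638/3 ≈ -17213.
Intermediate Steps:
A = 147899/3 (A = -4/3 + 49301 = 147899/3 ≈ 49300.)
32087 - A = 32087 - 1*147899/3 = 32087 - 147899/3 = -51638/3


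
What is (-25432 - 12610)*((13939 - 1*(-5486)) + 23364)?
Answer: -1627779138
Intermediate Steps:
(-25432 - 12610)*((13939 - 1*(-5486)) + 23364) = -38042*((13939 + 5486) + 23364) = -38042*(19425 + 23364) = -38042*42789 = -1627779138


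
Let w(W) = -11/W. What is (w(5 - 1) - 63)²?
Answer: 69169/16 ≈ 4323.1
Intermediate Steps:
(w(5 - 1) - 63)² = (-11/(5 - 1) - 63)² = (-11/4 - 63)² = (-263/4)² = 69169/16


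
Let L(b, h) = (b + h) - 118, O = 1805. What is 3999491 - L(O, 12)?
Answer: 3997792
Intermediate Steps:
L(b, h) = -118 + b + h
3999491 - L(O, 12) = 3999491 - (-118 + 1805 + 12) = 3999491 - 1*1699 = 3999491 - 1699 = 3997792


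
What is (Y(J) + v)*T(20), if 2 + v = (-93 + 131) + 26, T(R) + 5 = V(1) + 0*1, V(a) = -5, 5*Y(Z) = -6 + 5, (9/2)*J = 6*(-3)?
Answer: -618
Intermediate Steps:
J = -4 (J = 2*(6*(-3))/9 = (2/9)*(-18) = -4)
Y(Z) = -⅕ (Y(Z) = (-6 + 5)/5 = (⅕)*(-1) = -⅕)
T(R) = -10 (T(R) = -5 + (-5 + 0*1) = -5 + (-5 + 0) = -5 - 5 = -10)
v = 62 (v = -2 + ((-93 + 131) + 26) = -2 + (38 + 26) = -2 + 64 = 62)
(Y(J) + v)*T(20) = (-⅕ + 62)*(-10) = (309/5)*(-10) = -618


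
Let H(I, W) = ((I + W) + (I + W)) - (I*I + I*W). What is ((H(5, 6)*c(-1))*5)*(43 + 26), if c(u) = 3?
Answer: -34155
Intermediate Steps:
H(I, W) = -I² + 2*I + 2*W - I*W (H(I, W) = (2*I + 2*W) - (I² + I*W) = (2*I + 2*W) + (-I² - I*W) = -I² + 2*I + 2*W - I*W)
((H(5, 6)*c(-1))*5)*(43 + 26) = (((-1*5² + 2*5 + 2*6 - 1*5*6)*3)*5)*(43 + 26) = (((-1*25 + 10 + 12 - 30)*3)*5)*69 = (((-25 + 10 + 12 - 30)*3)*5)*69 = (-33*3*5)*69 = -99*5*69 = -495*69 = -34155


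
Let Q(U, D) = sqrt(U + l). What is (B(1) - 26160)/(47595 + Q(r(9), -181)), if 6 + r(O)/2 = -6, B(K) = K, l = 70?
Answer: -177862515/323611997 + 3737*sqrt(46)/323611997 ≈ -0.54954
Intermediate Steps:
r(O) = -24 (r(O) = -12 + 2*(-6) = -12 - 12 = -24)
Q(U, D) = sqrt(70 + U) (Q(U, D) = sqrt(U + 70) = sqrt(70 + U))
(B(1) - 26160)/(47595 + Q(r(9), -181)) = (1 - 26160)/(47595 + sqrt(70 - 24)) = -26159/(47595 + sqrt(46))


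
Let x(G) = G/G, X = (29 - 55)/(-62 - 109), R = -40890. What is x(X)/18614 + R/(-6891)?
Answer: 253711117/42756358 ≈ 5.9339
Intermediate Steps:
X = 26/171 (X = -26/(-171) = -26*(-1/171) = 26/171 ≈ 0.15205)
x(G) = 1
x(X)/18614 + R/(-6891) = 1/18614 - 40890/(-6891) = 1*(1/18614) - 40890*(-1/6891) = 1/18614 + 13630/2297 = 253711117/42756358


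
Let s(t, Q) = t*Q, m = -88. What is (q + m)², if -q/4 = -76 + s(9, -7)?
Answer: 219024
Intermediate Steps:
s(t, Q) = Q*t
q = 556 (q = -4*(-76 - 7*9) = -4*(-76 - 63) = -4*(-139) = 556)
(q + m)² = (556 - 88)² = 468² = 219024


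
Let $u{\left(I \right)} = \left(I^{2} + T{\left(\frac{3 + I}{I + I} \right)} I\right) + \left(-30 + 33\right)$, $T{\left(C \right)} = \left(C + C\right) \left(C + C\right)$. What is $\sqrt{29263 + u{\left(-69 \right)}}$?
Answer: $\frac{\sqrt{17966887}}{23} \approx 184.29$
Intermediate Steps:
$T{\left(C \right)} = 4 C^{2}$ ($T{\left(C \right)} = 2 C 2 C = 4 C^{2}$)
$u{\left(I \right)} = 3 + I^{2} + \frac{\left(3 + I\right)^{2}}{I}$ ($u{\left(I \right)} = \left(I^{2} + 4 \left(\frac{3 + I}{I + I}\right)^{2} I\right) + \left(-30 + 33\right) = \left(I^{2} + 4 \left(\frac{3 + I}{2 I}\right)^{2} I\right) + 3 = \left(I^{2} + 4 \frac{\left(3 + I\right)^{2}}{4 I^{2}} I\right) + 3 = \left(I^{2} + \frac{\left(3 + I\right)^{2}}{I^{2}} I\right) + 3 = \left(I^{2} + \frac{\left(3 + I\right)^{2}}{I}\right) + 3 = 3 + I^{2} + \frac{\left(3 + I\right)^{2}}{I}$)
$\sqrt{29263 + u{\left(-69 \right)}} = \sqrt{29263 + \left(3 + \left(-69\right)^{2} + \frac{\left(3 - 69\right)^{2}}{-69}\right)} = \sqrt{29263 + \left(3 + 4761 - \frac{\left(-66\right)^{2}}{69}\right)} = \sqrt{29263 + \left(3 + 4761 - \frac{1452}{23}\right)} = \sqrt{29263 + \frac{108120}{23}} = \sqrt{\frac{781169}{23}} = \frac{\sqrt{17966887}}{23}$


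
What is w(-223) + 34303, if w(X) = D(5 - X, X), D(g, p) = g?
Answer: 34531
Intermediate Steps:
w(X) = 5 - X
w(-223) + 34303 = (5 - 1*(-223)) + 34303 = (5 + 223) + 34303 = 228 + 34303 = 34531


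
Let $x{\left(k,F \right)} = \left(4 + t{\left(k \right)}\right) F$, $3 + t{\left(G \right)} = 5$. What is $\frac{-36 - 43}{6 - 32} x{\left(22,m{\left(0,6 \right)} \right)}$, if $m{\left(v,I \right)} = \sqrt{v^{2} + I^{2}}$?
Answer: $\frac{1422}{13} \approx 109.38$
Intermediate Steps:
$t{\left(G \right)} = 2$ ($t{\left(G \right)} = -3 + 5 = 2$)
$m{\left(v,I \right)} = \sqrt{I^{2} + v^{2}}$
$x{\left(k,F \right)} = 6 F$ ($x{\left(k,F \right)} = \left(4 + 2\right) F = 6 F$)
$\frac{-36 - 43}{6 - 32} x{\left(22,m{\left(0,6 \right)} \right)} = \frac{-36 - 43}{6 - 32} \cdot 6 \sqrt{6^{2} + 0^{2}} = - \frac{79}{-26} \cdot 6 \sqrt{36 + 0} = \left(-79\right) \left(- \frac{1}{26}\right) 6 \sqrt{36} = \frac{79 \cdot 6 \cdot 6}{26} = \frac{79}{26} \cdot 36 = \frac{1422}{13}$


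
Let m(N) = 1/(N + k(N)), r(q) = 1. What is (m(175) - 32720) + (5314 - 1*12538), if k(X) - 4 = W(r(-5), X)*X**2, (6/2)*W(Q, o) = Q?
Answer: -1244734925/31162 ≈ -39944.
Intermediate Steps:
W(Q, o) = Q/3
k(X) = 4 + X**2/3 (k(X) = 4 + ((1/3)*1)*X**2 = 4 + X**2/3)
m(N) = 1/(4 + N + N**2/3) (m(N) = 1/(N + (4 + N**2/3)) = 1/(4 + N + N**2/3))
(m(175) - 32720) + (5314 - 1*12538) = (3/(12 + 175**2 + 3*175) - 32720) + (5314 - 1*12538) = (3/(12 + 30625 + 525) - 32720) + (5314 - 12538) = (3/31162 - 32720) - 7224 = -1019620637/31162 - 7224 = -1244734925/31162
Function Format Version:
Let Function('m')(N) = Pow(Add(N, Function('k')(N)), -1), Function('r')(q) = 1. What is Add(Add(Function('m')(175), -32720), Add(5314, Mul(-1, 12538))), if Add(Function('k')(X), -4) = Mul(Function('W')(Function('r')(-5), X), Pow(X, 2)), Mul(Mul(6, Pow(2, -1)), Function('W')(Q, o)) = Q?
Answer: Rational(-1244734925, 31162) ≈ -39944.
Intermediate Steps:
Function('W')(Q, o) = Mul(Rational(1, 3), Q)
Function('k')(X) = Add(4, Mul(Rational(1, 3), Pow(X, 2))) (Function('k')(X) = Add(4, Mul(Mul(Rational(1, 3), 1), Pow(X, 2))) = Add(4, Mul(Rational(1, 3), Pow(X, 2))))
Function('m')(N) = Pow(Add(4, N, Mul(Rational(1, 3), Pow(N, 2))), -1) (Function('m')(N) = Pow(Add(N, Add(4, Mul(Rational(1, 3), Pow(N, 2)))), -1) = Pow(Add(4, N, Mul(Rational(1, 3), Pow(N, 2))), -1))
Add(Add(Function('m')(175), -32720), Add(5314, Mul(-1, 12538))) = Add(Add(Mul(3, Pow(Add(12, Pow(175, 2), Mul(3, 175)), -1)), -32720), Add(5314, Mul(-1, 12538))) = Add(Add(Mul(3, Pow(Add(12, 30625, 525), -1)), -32720), Add(5314, -12538)) = Add(Add(Mul(3, Pow(31162, -1)), -32720), -7224) = Add(Add(Mul(3, Rational(1, 31162)), -32720), -7224) = Add(Add(Rational(3, 31162), -32720), -7224) = Add(Rational(-1019620637, 31162), -7224) = Rational(-1244734925, 31162)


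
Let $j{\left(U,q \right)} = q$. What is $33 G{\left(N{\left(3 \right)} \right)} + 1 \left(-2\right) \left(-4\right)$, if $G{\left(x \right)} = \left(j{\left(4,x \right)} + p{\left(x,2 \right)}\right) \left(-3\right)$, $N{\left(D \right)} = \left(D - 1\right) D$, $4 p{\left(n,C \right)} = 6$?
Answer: $- \frac{1469}{2} \approx -734.5$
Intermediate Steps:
$p{\left(n,C \right)} = \frac{3}{2}$ ($p{\left(n,C \right)} = \frac{1}{4} \cdot 6 = \frac{3}{2}$)
$N{\left(D \right)} = D \left(-1 + D\right)$ ($N{\left(D \right)} = \left(-1 + D\right) D = D \left(-1 + D\right)$)
$G{\left(x \right)} = - \frac{9}{2} - 3 x$ ($G{\left(x \right)} = \left(x + \frac{3}{2}\right) \left(-3\right) = \left(\frac{3}{2} + x\right) \left(-3\right) = - \frac{9}{2} - 3 x$)
$33 G{\left(N{\left(3 \right)} \right)} + 1 \left(-2\right) \left(-4\right) = 33 \left(- \frac{9}{2} - 3 \cdot 3 \left(-1 + 3\right)\right) + 1 \left(-2\right) \left(-4\right) = 33 \left(- \frac{9}{2} - 3 \cdot 3 \cdot 2\right) - -8 = 33 \left(- \frac{9}{2} - 18\right) + 8 = 33 \left(- \frac{45}{2}\right) + 8 = - \frac{1485}{2} + 8 = - \frac{1469}{2}$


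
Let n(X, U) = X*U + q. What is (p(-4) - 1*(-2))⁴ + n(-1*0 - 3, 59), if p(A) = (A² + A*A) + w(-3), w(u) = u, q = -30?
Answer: 923314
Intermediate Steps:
p(A) = -3 + 2*A² (p(A) = (A² + A*A) - 3 = (A² + A²) - 3 = 2*A² - 3 = -3 + 2*A²)
n(X, U) = -30 + U*X (n(X, U) = X*U - 30 = U*X - 30 = -30 + U*X)
(p(-4) - 1*(-2))⁴ + n(-1*0 - 3, 59) = ((-3 + 2*(-4)²) - 1*(-2))⁴ + (-30 + 59*(-1*0 - 3)) = ((-3 + 2*16) + 2)⁴ + (-30 + 59*(0 - 3)) = ((-3 + 32) + 2)⁴ + (-30 + 59*(-3)) = (29 + 2)⁴ + (-30 - 177) = 31⁴ - 207 = 923521 - 207 = 923314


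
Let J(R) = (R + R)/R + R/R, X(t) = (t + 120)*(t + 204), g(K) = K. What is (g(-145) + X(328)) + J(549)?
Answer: 238194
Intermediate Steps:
X(t) = (120 + t)*(204 + t)
J(R) = 3 (J(R) = (2*R)/R + 1 = 2 + 1 = 3)
(g(-145) + X(328)) + J(549) = (-145 + (24480 + 328² + 324*328)) + 3 = (-145 + (24480 + 107584 + 106272)) + 3 = (-145 + 238336) + 3 = 238191 + 3 = 238194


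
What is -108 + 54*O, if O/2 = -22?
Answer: -2484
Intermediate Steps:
O = -44 (O = 2*(-22) = -44)
-108 + 54*O = -108 + 54*(-44) = -108 - 2376 = -2484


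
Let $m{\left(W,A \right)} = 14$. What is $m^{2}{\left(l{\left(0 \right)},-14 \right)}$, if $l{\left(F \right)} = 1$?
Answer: $196$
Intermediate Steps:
$m^{2}{\left(l{\left(0 \right)},-14 \right)} = 14^{2} = 196$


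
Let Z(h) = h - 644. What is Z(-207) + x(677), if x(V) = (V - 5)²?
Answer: 450733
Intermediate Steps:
x(V) = (-5 + V)²
Z(h) = -644 + h
Z(-207) + x(677) = (-644 - 207) + (-5 + 677)² = -851 + 672² = -851 + 451584 = 450733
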